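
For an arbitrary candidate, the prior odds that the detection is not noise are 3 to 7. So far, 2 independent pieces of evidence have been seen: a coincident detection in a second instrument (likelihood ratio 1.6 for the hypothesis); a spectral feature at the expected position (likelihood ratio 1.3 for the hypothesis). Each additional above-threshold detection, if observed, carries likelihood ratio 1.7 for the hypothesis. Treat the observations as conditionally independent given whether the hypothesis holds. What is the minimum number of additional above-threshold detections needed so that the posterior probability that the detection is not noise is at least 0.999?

Prior odds = 3/7.
Combined Bayes factor of the evidence already in hand = 1.6 × 1.3 = 2.08.
Odds after that evidence = (3/7) × 2.08 = 156/175.
Target odds = 0.999/0.001 = 999.
Need 1.7ⁿ ≥ 999 ÷ (156/175) = 58275/52.
1.7¹³ ≈990.458 falls short of 58275/52 but 1.7¹⁴ ≈1683.78 reaches it, so n = 14.

14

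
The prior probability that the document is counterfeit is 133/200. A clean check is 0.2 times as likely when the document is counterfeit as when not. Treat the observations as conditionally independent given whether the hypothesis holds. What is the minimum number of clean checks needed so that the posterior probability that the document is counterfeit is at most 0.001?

5

Prior odds = 0.665/0.335 = 133/67.
Likelihood ratio per clean check = 0.2.
Target posterior odds = 0.001/0.999 = 1/999.
Need (133/67) × 0.2ⁿ ≤ 1/999, i.e. 0.2ⁿ ≤ 67/132867.
0.2⁴ = 0.0016 is still above 67/132867 but 0.2⁵ = 0.00032 is at or below it, so n = 5.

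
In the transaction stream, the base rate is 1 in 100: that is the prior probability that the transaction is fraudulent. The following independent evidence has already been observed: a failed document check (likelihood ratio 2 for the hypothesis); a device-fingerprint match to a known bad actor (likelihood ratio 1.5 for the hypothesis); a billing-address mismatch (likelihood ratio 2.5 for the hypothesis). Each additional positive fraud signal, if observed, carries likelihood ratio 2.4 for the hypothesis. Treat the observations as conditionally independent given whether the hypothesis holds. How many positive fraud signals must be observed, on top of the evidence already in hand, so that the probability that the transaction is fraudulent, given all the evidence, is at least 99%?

9

Prior odds = 0.01/0.99 = 1/99.
Combined Bayes factor of the evidence already in hand = 2 × 1.5 × 2.5 = 7.5.
Odds after that evidence = (1/99) × 7.5 = 5/66.
Target odds = 0.99/0.01 = 99.
Need 2.4ⁿ ≥ 99 ÷ (5/66) = 1306.8.
2.4⁸ = 429981696/390625 falls short of 1306.8 but 2.4⁹ ≈2641.81 reaches it, so n = 9.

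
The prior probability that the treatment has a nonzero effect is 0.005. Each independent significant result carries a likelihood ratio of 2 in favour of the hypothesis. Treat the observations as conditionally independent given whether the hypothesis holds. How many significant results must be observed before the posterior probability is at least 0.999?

Prior odds: 0.005 ÷ 0.995 = 1/199.
Likelihood ratio per significant result = 2.
Target odds: 0.999 ÷ 0.001 = 999.
Need (1/199) × 2ⁿ ≥ 999, i.e. 2ⁿ ≥ 198801.
2¹⁷ = 131072 falls short of 198801 but 2¹⁸ = 262144 reaches it, so n = 18.

18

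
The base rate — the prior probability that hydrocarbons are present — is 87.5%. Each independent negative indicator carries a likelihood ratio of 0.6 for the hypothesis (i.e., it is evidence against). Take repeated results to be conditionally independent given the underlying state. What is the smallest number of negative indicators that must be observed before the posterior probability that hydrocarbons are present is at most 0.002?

16

Prior odds = 0.875/0.125 = 7.
Likelihood ratio per negative indicator = 0.6.
Target posterior odds = 0.002/0.998 = 1/499.
Need 7 × 0.6ⁿ ≤ 1/499, i.e. 0.6ⁿ ≤ 1/3493.
0.6¹⁵ ≈0.000470185 is still above 1/3493 but 0.6¹⁶ ≈0.000282111 is at or below it, so n = 16.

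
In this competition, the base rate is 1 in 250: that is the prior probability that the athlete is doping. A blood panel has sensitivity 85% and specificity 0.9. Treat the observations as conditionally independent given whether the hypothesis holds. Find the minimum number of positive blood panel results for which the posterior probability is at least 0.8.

Prior odds = 0.004/0.996 = 1/249.
False-positive rate = 1 − 0.9 = 0.1; likelihood ratio of a positive = 0.85/0.1 = 8.5.
Target posterior odds = 0.8/0.2 = 4.
Need (1/249) × 8.5ⁿ ≥ 4, i.e. 8.5ⁿ ≥ 996.
8.5³ = 614.125 falls short of 996 but 8.5⁴ = 5220.0625 reaches it, so n = 4.

4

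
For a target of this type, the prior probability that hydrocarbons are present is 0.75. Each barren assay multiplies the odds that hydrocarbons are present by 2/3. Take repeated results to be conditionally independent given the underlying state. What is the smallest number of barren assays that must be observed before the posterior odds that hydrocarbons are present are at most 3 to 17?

7

Prior odds = 0.75/0.25 = 3.
Likelihood ratio per barren assay = 2/3.
Target odds = 3/17.
Need 3 × (2/3)ⁿ ≤ 3/17, i.e. (2/3)ⁿ ≤ 1/17.
(2/3)⁶ = 64/729 is still above 1/17 but (2/3)⁷ = 128/2187 is at or below it, so n = 7.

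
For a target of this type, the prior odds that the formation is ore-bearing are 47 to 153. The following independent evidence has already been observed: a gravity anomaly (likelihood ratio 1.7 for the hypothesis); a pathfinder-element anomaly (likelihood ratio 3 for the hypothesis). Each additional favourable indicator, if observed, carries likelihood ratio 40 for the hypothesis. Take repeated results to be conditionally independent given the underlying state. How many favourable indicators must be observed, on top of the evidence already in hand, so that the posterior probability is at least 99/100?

2

Prior odds = 47/153.
Combined Bayes factor of the evidence already in hand = 1.7 × 3 = 5.1.
Odds after that evidence = (47/153) × 5.1 = 47/30.
Target odds = 0.99/0.01 = 99.
Need 40ⁿ ≥ 99 ÷ (47/30) = 2970/47.
40¹ = 40 falls short of 2970/47 but 40² = 1600 reaches it, so n = 2.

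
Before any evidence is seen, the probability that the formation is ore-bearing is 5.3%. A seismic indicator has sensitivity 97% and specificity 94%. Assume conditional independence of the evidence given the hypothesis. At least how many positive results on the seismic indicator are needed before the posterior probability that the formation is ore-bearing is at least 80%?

Prior odds: 0.053 ÷ 0.947 = 53/947.
False-positive rate = 1 − 0.94 = 0.06; likelihood ratio of a positive = 0.97/0.06 = 97/6.
Target odds: 0.8 ÷ 0.2 = 4.
Require (97/6)ⁿ ≥ 4 ÷ (53/947) = 3788/53.
(97/6)¹ = 97/6 falls short of 3788/53 but (97/6)² = 9409/36 reaches it, so n = 2.

2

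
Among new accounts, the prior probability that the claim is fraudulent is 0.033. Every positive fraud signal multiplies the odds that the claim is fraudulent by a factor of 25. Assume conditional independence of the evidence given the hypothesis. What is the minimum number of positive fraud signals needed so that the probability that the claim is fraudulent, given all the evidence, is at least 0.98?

3

Prior odds = 0.033/0.967 = 33/967.
Likelihood ratio per positive fraud signal = 25.
Target posterior odds = 0.98/0.02 = 49.
Need (33/967) × 25ⁿ ≥ 49, i.e. 25ⁿ ≥ 47383/33.
25² = 625 falls short of 47383/33 but 25³ = 15625 reaches it, so n = 3.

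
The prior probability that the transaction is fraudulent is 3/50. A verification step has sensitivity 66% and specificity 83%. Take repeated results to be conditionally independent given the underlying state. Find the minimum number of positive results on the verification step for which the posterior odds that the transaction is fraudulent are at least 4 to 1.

4

Prior odds = 0.06/0.94 = 3/47.
False-positive rate = 1 − 0.83 = 0.17; likelihood ratio of a positive = 0.66/0.17 = 66/17.
Target odds = 4.
Require (66/17)ⁿ ≥ 4 ÷ (3/47) = 188/3.
(66/17)³ = 287496/4913 falls short of 188/3 but (66/17)⁴ = 18974736/83521 reaches it, so n = 4.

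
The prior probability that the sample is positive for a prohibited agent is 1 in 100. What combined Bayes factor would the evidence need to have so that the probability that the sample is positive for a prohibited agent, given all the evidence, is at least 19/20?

Prior odds = 0.01/0.99 = 1/99.
Target odds = 0.95/0.05 = 19.
Required Bayes factor = 19 ÷ (1/99) = 1881.

1881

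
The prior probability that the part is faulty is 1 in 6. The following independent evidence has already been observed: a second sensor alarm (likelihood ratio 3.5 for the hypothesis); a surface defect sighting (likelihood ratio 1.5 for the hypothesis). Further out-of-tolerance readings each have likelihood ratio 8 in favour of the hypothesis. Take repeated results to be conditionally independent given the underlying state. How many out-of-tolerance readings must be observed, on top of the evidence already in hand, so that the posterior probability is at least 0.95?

Prior odds = (1/6)/(5/6) = 0.2.
Combined Bayes factor of the evidence already in hand = 3.5 × 1.5 = 5.25.
Odds after that evidence = 0.2 × 5.25 = 1.05.
Target odds = 0.95/0.05 = 19.
Need 8ⁿ ≥ 19 ÷ 1.05 = 380/21.
8¹ = 8 falls short of 380/21 but 8² = 64 reaches it, so n = 2.

2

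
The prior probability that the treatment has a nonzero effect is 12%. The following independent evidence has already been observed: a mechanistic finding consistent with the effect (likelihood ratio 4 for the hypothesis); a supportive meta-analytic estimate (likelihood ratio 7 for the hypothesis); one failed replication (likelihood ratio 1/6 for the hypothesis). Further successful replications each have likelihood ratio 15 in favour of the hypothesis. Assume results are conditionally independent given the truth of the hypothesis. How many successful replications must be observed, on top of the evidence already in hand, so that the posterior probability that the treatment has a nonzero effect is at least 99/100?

2

Prior odds = 0.12/0.88 = 3/22.
Combined Bayes factor of the evidence already in hand = 4 × 7 × (1/6) = 14/3.
Odds after that evidence = (3/22) × 14/3 = 7/11.
Target odds = 0.99/0.01 = 99.
Need 15ⁿ ≥ 99 ÷ (7/11) = 1089/7.
15¹ = 15 falls short of 1089/7 but 15² = 225 reaches it, so n = 2.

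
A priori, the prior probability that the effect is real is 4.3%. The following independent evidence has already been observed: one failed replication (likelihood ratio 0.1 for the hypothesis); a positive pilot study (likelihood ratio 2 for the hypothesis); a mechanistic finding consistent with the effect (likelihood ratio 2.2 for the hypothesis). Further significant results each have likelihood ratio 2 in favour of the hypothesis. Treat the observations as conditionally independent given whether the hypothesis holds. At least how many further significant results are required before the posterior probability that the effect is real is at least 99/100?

13

Prior odds = 0.043/0.957 = 43/957.
Combined Bayes factor of the evidence already in hand = 0.1 × 2 × 2.2 = 0.44.
Odds after that evidence = (43/957) × 0.44 = 43/2175.
Target odds = 0.99/0.01 = 99.
Need 2ⁿ ≥ 99 ÷ (43/2175) = 215325/43.
2¹² = 4096 falls short of 215325/43 but 2¹³ = 8192 reaches it, so n = 13.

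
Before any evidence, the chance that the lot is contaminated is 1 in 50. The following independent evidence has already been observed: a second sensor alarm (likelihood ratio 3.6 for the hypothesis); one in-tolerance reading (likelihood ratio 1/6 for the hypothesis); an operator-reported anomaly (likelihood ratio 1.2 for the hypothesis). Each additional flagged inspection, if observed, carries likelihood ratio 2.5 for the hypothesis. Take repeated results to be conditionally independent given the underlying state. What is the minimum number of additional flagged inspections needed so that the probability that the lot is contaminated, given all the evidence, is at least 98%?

Prior odds = 0.02/0.98 = 1/49.
Combined Bayes factor of the evidence already in hand = 3.6 × (1/6) × 1.2 = 0.72.
Odds after that evidence = (1/49) × 0.72 = 18/1225.
Target odds = 0.98/0.02 = 49.
Need 2.5ⁿ ≥ 49 ÷ (18/1225) = 60025/18.
2.5⁸ = 390625/256 falls short of 60025/18 but 2.5⁹ = 1953125/512 reaches it, so n = 9.

9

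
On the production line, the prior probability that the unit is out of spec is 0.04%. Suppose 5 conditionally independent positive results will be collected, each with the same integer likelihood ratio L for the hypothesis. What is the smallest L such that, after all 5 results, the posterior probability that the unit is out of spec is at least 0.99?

12

Prior odds = 0.0004/0.9996 = 1/2499.
Target odds = 0.99/0.01 = 99.
Need L⁵ ≥ 99 ÷ (1/2499) = 247401.
11⁵ = 161051 < 247401 ≤ 248832 = 12⁵, so L = 12.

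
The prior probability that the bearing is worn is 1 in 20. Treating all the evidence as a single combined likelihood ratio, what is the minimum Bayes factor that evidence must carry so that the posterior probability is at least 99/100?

1881

Prior odds = 0.05/0.95 = 1/19.
Target odds = 0.99/0.01 = 99.
Required Bayes factor = 99 ÷ (1/19) = 1881.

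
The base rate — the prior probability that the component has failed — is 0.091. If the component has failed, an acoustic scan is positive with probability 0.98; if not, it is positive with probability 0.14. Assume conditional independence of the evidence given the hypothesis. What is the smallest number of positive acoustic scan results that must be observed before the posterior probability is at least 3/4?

Prior odds = 0.091/0.909 = 91/909.
Likelihood ratio of a positive = 0.98/0.14 = 7.
Target odds: 0.75 ÷ 0.25 = 3.
Need (91/909) × 7ⁿ ≥ 3, i.e. 7ⁿ ≥ 2727/91.
7¹ = 7 falls short of 2727/91 but 7² = 49 reaches it, so n = 2.

2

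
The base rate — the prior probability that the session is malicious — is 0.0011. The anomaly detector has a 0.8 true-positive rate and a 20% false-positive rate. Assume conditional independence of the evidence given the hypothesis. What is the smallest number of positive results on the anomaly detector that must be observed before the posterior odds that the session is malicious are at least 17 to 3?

7

Prior odds: 0.0011 ÷ 0.9989 = 11/9989.
Likelihood ratio of a positive result = 0.8/0.2 = 4.
Target odds = 17/3.
Need (11/9989) × 4ⁿ ≥ 17/3, i.e. 4ⁿ ≥ 169813/33.
4⁶ = 4096 falls short of 169813/33 but 4⁷ = 16384 reaches it, so n = 7.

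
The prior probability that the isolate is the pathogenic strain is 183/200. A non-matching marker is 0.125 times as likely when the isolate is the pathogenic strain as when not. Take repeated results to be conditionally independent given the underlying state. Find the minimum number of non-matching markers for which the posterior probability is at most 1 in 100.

Prior odds: 0.915 ÷ 0.085 = 183/17.
Likelihood ratio per non-matching marker = 0.125.
Target odds: 0.01 ÷ 0.99 = 1/99.
Need (183/17) × 0.125ⁿ ≤ 1/99, i.e. 0.125ⁿ ≤ 17/18117.
0.125³ = 0.001953125 is still above 17/18117 but 0.125⁴ = 1/4096 is at or below it, so n = 4.

4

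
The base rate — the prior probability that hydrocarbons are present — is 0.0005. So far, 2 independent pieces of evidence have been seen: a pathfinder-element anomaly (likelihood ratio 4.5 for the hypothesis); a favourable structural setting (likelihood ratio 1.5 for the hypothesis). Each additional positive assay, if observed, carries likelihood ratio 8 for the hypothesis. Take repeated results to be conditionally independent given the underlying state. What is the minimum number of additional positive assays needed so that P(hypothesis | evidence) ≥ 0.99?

Prior odds = 0.0005/0.9995 = 1/1999.
Combined Bayes factor of the evidence already in hand = 4.5 × 1.5 = 6.75.
Odds after that evidence = (1/1999) × 6.75 = 27/7996.
Target odds = 0.99/0.01 = 99.
Need 8ⁿ ≥ 99 ÷ (27/7996) = 87956/3.
8⁴ = 4096 falls short of 87956/3 but 8⁵ = 32768 reaches it, so n = 5.

5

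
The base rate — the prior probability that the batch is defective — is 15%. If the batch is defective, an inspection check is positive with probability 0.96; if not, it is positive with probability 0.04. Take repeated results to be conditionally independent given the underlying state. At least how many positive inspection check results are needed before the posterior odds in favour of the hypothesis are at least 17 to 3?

2

Prior odds: 0.15 ÷ 0.85 = 3/17.
Likelihood ratio of a positive = 0.96/0.04 = 24.
Target odds = 17/3.
Require 24ⁿ ≥ 17/3 ÷ (3/17) = 289/9.
24¹ = 24 falls short of 289/9 but 24² = 576 reaches it, so n = 2.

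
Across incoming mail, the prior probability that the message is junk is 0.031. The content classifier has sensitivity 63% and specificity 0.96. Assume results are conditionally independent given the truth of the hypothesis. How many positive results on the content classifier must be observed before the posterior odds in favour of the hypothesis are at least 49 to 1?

3

Prior odds: 0.031 ÷ 0.969 = 31/969.
False-positive rate = 1 − 0.96 = 0.04; likelihood ratio of a positive = 0.63/0.04 = 15.75.
Target odds = 49.
Need (31/969) × 15.75ⁿ ≥ 49, i.e. 15.75ⁿ ≥ 47481/31.
15.75² = 248.0625 falls short of 47481/31 but 15.75³ = 3906.984375 reaches it, so n = 3.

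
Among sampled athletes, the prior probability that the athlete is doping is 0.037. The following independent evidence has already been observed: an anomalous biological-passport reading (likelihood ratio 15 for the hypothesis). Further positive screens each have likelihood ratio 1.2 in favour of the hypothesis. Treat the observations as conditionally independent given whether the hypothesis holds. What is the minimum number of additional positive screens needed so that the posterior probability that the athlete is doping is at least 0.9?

Prior odds = 0.037/0.963 = 37/963.
Bayes factor of the evidence already in hand = 15.
Odds after that evidence = (37/963) × 15 = 185/321.
Target odds = 0.9/0.1 = 9.
Need 1.2ⁿ ≥ 9 ÷ (185/321) = 2889/185.
1.2¹⁵ ≈15.407 falls short of 2889/185 but 1.2¹⁶ ≈18.4884 reaches it, so n = 16.

16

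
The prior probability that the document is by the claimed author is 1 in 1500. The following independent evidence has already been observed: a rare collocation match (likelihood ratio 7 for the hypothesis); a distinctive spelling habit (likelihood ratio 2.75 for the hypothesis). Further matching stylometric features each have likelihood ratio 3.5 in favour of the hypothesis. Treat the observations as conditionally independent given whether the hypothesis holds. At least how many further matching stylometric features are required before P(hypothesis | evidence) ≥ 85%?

Prior odds = (1/1500)/(1499/1500) = 1/1499.
Combined Bayes factor of the evidence already in hand = 7 × 2.75 = 19.25.
Odds after that evidence = (1/1499) × 19.25 = 77/5996.
Target odds = 0.85/0.15 = 17/3.
Need 3.5ⁿ ≥ 17/3 ÷ (77/5996) = 101932/231.
3.5⁴ = 150.0625 falls short of 101932/231 but 3.5⁵ = 525.21875 reaches it, so n = 5.

5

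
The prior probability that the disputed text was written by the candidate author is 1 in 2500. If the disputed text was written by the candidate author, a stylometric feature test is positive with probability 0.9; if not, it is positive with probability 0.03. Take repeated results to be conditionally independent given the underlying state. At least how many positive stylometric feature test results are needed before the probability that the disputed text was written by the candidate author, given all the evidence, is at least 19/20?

4

Prior odds = 0.0004/0.9996 = 1/2499.
Likelihood ratio of a positive = 0.9/0.03 = 30.
Target posterior odds = 0.95/0.05 = 19.
Require 30ⁿ ≥ 19 ÷ (1/2499) = 47481.
30³ = 27000 falls short of 47481 but 30⁴ = 810000 reaches it, so n = 4.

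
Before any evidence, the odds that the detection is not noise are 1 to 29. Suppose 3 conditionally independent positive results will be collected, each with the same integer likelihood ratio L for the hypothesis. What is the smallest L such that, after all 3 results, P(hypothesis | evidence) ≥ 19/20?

9

Prior odds = 1/29.
Target odds = 0.95/0.05 = 19.
Need L³ ≥ 19 ÷ (1/29) = 551.
8³ = 512 < 551 ≤ 729 = 9³, so L = 9.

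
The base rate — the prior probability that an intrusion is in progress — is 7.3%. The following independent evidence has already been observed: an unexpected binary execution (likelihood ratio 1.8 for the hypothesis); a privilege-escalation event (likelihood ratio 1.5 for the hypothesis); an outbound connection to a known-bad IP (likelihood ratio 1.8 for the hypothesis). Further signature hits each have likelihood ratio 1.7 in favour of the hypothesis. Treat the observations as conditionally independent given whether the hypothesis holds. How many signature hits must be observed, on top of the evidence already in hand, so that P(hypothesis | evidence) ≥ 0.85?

6

Prior odds = 0.073/0.927 = 73/927.
Combined Bayes factor of the evidence already in hand = 1.8 × 1.5 × 1.8 = 4.86.
Odds after that evidence = (73/927) × 4.86 = 1971/5150.
Target odds = 0.85/0.15 = 17/3.
Need 1.7ⁿ ≥ 17/3 ÷ (1971/5150) = 87550/5913.
1.7⁵ = 1419857/100000 falls short of 87550/5913 but 1.7⁶ = 24137569/1000000 reaches it, so n = 6.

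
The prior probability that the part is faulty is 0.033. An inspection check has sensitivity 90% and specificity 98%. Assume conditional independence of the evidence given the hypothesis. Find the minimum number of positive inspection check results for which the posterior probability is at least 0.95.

2

Prior odds = 0.033/0.967 = 33/967.
False-positive rate = 1 − 0.98 = 0.02; likelihood ratio of a positive = 0.9/0.02 = 45.
Target posterior odds = 0.95/0.05 = 19.
Require 45ⁿ ≥ 19 ÷ (33/967) = 18373/33.
45¹ = 45 falls short of 18373/33 but 45² = 2025 reaches it, so n = 2.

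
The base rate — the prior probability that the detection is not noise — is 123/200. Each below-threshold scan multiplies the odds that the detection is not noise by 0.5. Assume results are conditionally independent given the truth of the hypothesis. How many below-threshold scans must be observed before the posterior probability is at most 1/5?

3

Prior odds: 0.615 ÷ 0.385 = 123/77.
Likelihood ratio per below-threshold scan = 0.5.
Target odds: 0.2 ÷ 0.8 = 0.25.
Require 0.5ⁿ ≤ 0.25 ÷ (123/77) = 77/492.
0.5² = 0.25 is still above 77/492 but 0.5³ = 0.125 is at or below it, so n = 3.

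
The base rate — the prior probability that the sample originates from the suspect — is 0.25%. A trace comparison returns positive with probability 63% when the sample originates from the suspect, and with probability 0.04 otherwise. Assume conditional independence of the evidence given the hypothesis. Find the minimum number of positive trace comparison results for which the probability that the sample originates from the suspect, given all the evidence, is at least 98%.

Prior odds: 0.0025 ÷ 0.9975 = 1/399.
Likelihood ratio of a positive result = 0.63/0.04 = 15.75.
Target posterior odds = 0.98/0.02 = 49.
Need (1/399) × 15.75ⁿ ≥ 49, i.e. 15.75ⁿ ≥ 19551.
15.75³ = 3906.984375 falls short of 19551 but 15.75⁴ = 15752961/256 reaches it, so n = 4.

4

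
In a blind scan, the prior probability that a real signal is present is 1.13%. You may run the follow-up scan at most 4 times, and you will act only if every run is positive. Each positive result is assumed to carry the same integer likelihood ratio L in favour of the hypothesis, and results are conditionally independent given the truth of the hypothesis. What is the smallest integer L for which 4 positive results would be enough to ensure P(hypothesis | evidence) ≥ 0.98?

9

Prior odds = 0.0113/0.9887 = 113/9887.
Target odds = 0.98/0.02 = 49.
Need L⁴ ≥ 49 ÷ (113/9887) = 484463/113.
8⁴ = 4096 < 484463/113 ≤ 6561 = 9⁴, so L = 9.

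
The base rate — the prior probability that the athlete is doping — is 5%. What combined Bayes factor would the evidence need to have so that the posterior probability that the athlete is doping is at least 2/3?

38

Prior odds = 0.05/0.95 = 1/19.
Target odds = (2/3)/(1/3) = 2.
Required Bayes factor = 2 ÷ (1/19) = 38.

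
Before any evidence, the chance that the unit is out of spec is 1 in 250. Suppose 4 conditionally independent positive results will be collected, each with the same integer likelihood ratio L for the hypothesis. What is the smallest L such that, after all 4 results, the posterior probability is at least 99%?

13

Prior odds = 0.004/0.996 = 1/249.
Target odds = 0.99/0.01 = 99.
Need L⁴ ≥ 99 ÷ (1/249) = 24651.
12⁴ = 20736 < 24651 ≤ 28561 = 13⁴, so L = 13.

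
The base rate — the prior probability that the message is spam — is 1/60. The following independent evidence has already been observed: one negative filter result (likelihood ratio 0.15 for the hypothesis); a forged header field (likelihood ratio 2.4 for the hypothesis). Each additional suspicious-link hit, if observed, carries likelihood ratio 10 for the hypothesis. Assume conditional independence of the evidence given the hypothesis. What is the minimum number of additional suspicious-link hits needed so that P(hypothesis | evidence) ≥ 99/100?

Prior odds = (1/60)/(59/60) = 1/59.
Combined Bayes factor of the evidence already in hand = 0.15 × 2.4 = 0.36.
Odds after that evidence = (1/59) × 0.36 = 9/1475.
Target odds = 0.99/0.01 = 99.
Need 10ⁿ ≥ 99 ÷ (9/1475) = 16225.
10⁴ = 10000 falls short of 16225 but 10⁵ = 100000 reaches it, so n = 5.

5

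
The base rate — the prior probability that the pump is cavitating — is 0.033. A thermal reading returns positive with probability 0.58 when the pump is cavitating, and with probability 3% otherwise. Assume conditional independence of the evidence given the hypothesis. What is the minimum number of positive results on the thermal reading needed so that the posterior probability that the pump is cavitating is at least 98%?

Prior odds = 0.033/0.967 = 33/967.
Likelihood ratio of a positive result = 0.58/0.03 = 58/3.
Target posterior odds = 0.98/0.02 = 49.
Need (33/967) × (58/3)ⁿ ≥ 49, i.e. (58/3)ⁿ ≥ 47383/33.
(58/3)² = 3364/9 falls short of 47383/33 but (58/3)³ = 195112/27 reaches it, so n = 3.

3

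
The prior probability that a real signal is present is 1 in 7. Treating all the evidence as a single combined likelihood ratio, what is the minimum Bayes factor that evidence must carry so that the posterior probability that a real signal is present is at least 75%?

18

Prior odds = (1/7)/(6/7) = 1/6.
Target odds = 0.75/0.25 = 3.
Required Bayes factor = 3 ÷ (1/6) = 18.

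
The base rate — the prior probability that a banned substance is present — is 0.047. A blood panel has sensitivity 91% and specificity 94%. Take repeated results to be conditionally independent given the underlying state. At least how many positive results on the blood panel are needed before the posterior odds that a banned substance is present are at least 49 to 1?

3

Prior odds = 0.047/0.953 = 47/953.
False-positive rate = 1 − 0.94 = 0.06; likelihood ratio of a positive = 0.91/0.06 = 91/6.
Target odds = 49.
Need (47/953) × (91/6)ⁿ ≥ 49, i.e. (91/6)ⁿ ≥ 46697/47.
(91/6)² = 8281/36 falls short of 46697/47 but (91/6)³ = 753571/216 reaches it, so n = 3.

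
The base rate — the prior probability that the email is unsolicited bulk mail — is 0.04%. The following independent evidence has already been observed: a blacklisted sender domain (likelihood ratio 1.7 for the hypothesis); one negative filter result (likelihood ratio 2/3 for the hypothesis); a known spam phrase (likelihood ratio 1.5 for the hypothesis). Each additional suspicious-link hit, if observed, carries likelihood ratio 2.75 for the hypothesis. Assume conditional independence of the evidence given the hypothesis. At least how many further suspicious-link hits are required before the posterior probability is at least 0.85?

Prior odds = 0.0004/0.9996 = 1/2499.
Combined Bayes factor of the evidence already in hand = 1.7 × (2/3) × 1.5 = 1.7.
Odds after that evidence = (1/2499) × 1.7 = 1/1470.
Target odds = 0.85/0.15 = 17/3.
Need 2.75ⁿ ≥ 17/3 ÷ (1/1470) = 8330.
2.75⁸ = 214358881/65536 falls short of 8330 but 2.75⁹ ≈8994.86 reaches it, so n = 9.

9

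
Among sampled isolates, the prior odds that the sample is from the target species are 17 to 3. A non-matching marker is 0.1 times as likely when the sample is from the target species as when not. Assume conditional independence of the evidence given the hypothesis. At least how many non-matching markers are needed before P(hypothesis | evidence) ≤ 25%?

2

Prior odds = 17/3.
Likelihood ratio per non-matching marker = 0.1.
Target posterior odds = 0.25/0.75 = 1/3.
Require 0.1ⁿ ≤ 1/3 ÷ (17/3) = 1/17.
0.1¹ = 0.1 is still above 1/17 but 0.1² = 0.01 is at or below it, so n = 2.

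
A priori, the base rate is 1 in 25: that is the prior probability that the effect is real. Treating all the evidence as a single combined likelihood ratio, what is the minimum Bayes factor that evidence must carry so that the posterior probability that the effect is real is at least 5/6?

120

Prior odds = 0.04/0.96 = 1/24.
Target odds = (5/6)/(1/6) = 5.
Required Bayes factor = 5 ÷ (1/24) = 120.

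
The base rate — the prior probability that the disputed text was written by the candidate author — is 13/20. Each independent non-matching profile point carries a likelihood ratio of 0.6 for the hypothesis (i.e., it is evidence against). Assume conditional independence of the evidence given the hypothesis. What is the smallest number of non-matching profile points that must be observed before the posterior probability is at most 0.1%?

15

Prior odds = 0.65/0.35 = 13/7.
Likelihood ratio per non-matching profile point = 0.6.
Target posterior odds = 0.001/0.999 = 1/999.
Require 0.6ⁿ ≤ 1/999 ÷ (13/7) = 7/12987.
0.6¹⁴ ≈0.000783642 is still above 7/12987 but 0.6¹⁵ ≈0.000470185 is at or below it, so n = 15.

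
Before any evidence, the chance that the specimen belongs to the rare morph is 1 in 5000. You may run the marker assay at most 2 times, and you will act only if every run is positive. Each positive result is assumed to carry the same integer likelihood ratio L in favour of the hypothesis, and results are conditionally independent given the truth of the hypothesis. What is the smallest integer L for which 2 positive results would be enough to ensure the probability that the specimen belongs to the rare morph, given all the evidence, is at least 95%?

Prior odds = 0.0002/0.9998 = 1/4999.
Target odds = 0.95/0.05 = 19.
Need L² ≥ 19 ÷ (1/4999) = 94981.
308² = 94864 < 94981 ≤ 95481 = 309², so L = 309.

309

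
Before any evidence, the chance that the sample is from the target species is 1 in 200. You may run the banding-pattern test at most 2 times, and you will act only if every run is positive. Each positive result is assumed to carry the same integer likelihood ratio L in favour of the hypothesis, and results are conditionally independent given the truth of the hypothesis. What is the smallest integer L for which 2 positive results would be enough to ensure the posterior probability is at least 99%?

Prior odds = 0.005/0.995 = 1/199.
Target odds = 0.99/0.01 = 99.
Need L² ≥ 99 ÷ (1/199) = 19701.
140² = 19600 < 19701 ≤ 19881 = 141², so L = 141.

141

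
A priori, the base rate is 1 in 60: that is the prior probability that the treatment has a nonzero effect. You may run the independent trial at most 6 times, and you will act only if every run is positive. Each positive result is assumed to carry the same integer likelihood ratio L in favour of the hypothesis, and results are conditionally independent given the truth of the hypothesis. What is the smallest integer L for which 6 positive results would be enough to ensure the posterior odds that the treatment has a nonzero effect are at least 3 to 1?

3

Prior odds = (1/60)/(59/60) = 1/59.
Target odds = 3.
Need L⁶ ≥ 3 ÷ (1/59) = 177.
2⁶ = 64 < 177 ≤ 729 = 3⁶, so L = 3.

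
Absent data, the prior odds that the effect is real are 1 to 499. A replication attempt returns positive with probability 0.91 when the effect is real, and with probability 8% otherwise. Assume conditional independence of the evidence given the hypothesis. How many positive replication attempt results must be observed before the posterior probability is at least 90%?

Prior odds = 1/499.
Likelihood ratio of a positive result = 0.91/0.08 = 11.375.
Target odds: 0.9 ÷ 0.1 = 9.
Need (1/499) × 11.375ⁿ ≥ 9, i.e. 11.375ⁿ ≥ 4491.
11.375³ = 753571/512 falls short of 4491 but 11.375⁴ = 68574961/4096 reaches it, so n = 4.

4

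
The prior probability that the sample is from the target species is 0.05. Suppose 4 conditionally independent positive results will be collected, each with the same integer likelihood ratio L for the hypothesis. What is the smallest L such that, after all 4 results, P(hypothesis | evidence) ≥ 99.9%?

12

Prior odds = 0.05/0.95 = 1/19.
Target odds = 0.999/0.001 = 999.
Need L⁴ ≥ 999 ÷ (1/19) = 18981.
11⁴ = 14641 < 18981 ≤ 20736 = 12⁴, so L = 12.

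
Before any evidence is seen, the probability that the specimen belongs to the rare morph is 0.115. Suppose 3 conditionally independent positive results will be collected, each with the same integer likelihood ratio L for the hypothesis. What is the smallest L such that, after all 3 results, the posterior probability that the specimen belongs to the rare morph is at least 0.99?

Prior odds = 0.115/0.885 = 23/177.
Target odds = 0.99/0.01 = 99.
Need L³ ≥ 99 ÷ (23/177) = 17523/23.
9³ = 729 < 17523/23 ≤ 1000 = 10³, so L = 10.

10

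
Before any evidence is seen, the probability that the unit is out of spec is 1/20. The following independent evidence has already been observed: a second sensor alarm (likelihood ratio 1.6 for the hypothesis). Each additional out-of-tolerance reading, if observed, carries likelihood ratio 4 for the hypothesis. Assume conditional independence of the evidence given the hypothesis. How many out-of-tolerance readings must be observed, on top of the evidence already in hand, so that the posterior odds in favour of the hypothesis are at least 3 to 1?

3

Prior odds = 0.05/0.95 = 1/19.
Bayes factor of the evidence already in hand = 1.6.
Odds after that evidence = (1/19) × 1.6 = 8/95.
Target odds = 3.
Need 4ⁿ ≥ 3 ÷ (8/95) = 35.625.
4² = 16 falls short of 35.625 but 4³ = 64 reaches it, so n = 3.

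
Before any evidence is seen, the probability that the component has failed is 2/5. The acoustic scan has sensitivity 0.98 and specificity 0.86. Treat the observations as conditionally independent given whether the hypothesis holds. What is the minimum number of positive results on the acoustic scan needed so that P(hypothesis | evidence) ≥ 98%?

3

Prior odds: 0.4 ÷ 0.6 = 2/3.
False-positive rate = 1 − 0.86 = 0.14; likelihood ratio of a positive = 0.98/0.14 = 7.
Target odds: 0.98 ÷ 0.02 = 49.
Require 7ⁿ ≥ 49 ÷ (2/3) = 73.5.
7² = 49 falls short of 73.5 but 7³ = 343 reaches it, so n = 3.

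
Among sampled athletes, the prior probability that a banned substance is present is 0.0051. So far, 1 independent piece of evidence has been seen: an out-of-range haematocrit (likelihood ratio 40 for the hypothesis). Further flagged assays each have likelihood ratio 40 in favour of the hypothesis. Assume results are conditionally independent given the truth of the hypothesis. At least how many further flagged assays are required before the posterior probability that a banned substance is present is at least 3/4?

1

Prior odds = 0.0051/0.9949 = 51/9949.
Bayes factor of the evidence already in hand = 40.
Odds after that evidence = (51/9949) × 40 = 2040/9949.
Target odds = 0.75/0.25 = 3.
Need 40ⁿ ≥ 3 ÷ (2040/9949) = 9949/680.
40¹ = 40, which meets the required 9949/680; so n = 1.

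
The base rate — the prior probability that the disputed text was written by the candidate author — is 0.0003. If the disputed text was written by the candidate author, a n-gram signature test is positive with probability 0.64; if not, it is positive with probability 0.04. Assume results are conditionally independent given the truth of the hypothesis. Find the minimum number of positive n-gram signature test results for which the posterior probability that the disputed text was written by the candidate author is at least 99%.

Prior odds = 0.0003/0.9997 = 3/9997.
Likelihood ratio of a positive = 0.64/0.04 = 16.
Target odds: 0.99 ÷ 0.01 = 99.
Require 16ⁿ ≥ 99 ÷ (3/9997) = 329901.
16⁴ = 65536 falls short of 329901 but 16⁵ = 1048576 reaches it, so n = 5.

5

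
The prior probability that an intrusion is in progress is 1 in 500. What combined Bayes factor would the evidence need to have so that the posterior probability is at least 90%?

4491

Prior odds = 0.002/0.998 = 1/499.
Target odds = 0.9/0.1 = 9.
Required Bayes factor = 9 ÷ (1/499) = 4491.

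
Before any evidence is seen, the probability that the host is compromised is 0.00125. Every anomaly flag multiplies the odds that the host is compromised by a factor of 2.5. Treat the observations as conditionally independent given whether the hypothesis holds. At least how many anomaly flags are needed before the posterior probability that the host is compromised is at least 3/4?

9

Prior odds = 0.00125/0.99875 = 1/799.
Likelihood ratio per anomaly flag = 2.5.
Target odds: 0.75 ÷ 0.25 = 3.
Require 2.5ⁿ ≥ 3 ÷ (1/799) = 2397.
2.5⁸ = 390625/256 falls short of 2397 but 2.5⁹ = 1953125/512 reaches it, so n = 9.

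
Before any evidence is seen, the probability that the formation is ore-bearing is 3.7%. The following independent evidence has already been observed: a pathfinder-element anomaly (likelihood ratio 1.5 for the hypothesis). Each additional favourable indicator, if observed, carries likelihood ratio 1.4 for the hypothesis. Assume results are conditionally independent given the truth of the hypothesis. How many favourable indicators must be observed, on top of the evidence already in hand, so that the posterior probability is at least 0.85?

14

Prior odds = 0.037/0.963 = 37/963.
Bayes factor of the evidence already in hand = 1.5.
Odds after that evidence = (37/963) × 1.5 = 37/642.
Target odds = 0.85/0.15 = 17/3.
Need 1.4ⁿ ≥ 17/3 ÷ (37/642) = 3638/37.
1.4¹³ ≈79.3715 falls short of 3638/37 but 1.4¹⁴ ≈111.12 reaches it, so n = 14.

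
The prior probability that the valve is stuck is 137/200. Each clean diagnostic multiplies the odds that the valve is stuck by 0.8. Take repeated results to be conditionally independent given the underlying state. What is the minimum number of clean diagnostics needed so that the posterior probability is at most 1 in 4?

Prior odds = 0.685/0.315 = 137/63.
Likelihood ratio per clean diagnostic = 0.8.
Target odds: 0.25 ÷ 0.75 = 1/3.
Need (137/63) × 0.8ⁿ ≤ 1/3, i.e. 0.8ⁿ ≤ 21/137.
0.8⁸ = 65536/390625 is still above 21/137 but 0.8⁹ = 262144/1953125 is at or below it, so n = 9.

9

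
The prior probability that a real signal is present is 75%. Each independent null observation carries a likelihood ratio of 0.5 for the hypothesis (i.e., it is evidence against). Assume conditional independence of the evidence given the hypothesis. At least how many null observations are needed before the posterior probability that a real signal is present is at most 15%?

5

Prior odds: 0.75 ÷ 0.25 = 3.
Likelihood ratio per null observation = 0.5.
Target odds: 0.15 ÷ 0.85 = 3/17.
Need 3 × 0.5ⁿ ≤ 3/17, i.e. 0.5ⁿ ≤ 1/17.
0.5⁴ = 0.0625 is still above 1/17 but 0.5⁵ = 0.03125 is at or below it, so n = 5.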